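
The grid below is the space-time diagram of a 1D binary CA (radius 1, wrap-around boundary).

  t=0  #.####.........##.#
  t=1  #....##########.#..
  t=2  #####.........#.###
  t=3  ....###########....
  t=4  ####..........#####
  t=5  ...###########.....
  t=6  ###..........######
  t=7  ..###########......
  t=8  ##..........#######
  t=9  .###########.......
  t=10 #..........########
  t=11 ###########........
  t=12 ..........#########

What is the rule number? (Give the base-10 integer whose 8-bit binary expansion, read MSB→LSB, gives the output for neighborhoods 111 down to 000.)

87

  ### -> .   bit 7 = 0  t=0,i=3
  ##. -> #   bit 6 = 1  t=0,i=0
  #.# -> .   bit 5 = 0  t=0,i=1
  #.. -> #   bit 4 = 1  t=0,i=6
  .## -> .   bit 3 = 0  t=0,i=2
  .#. -> #   bit 2 = 1  t=1,i=0
  ..# -> #   bit 1 = 1  t=0,i=14
  ... -> #   bit 0 = 1  t=0,i=7
  bits 01010111 = 87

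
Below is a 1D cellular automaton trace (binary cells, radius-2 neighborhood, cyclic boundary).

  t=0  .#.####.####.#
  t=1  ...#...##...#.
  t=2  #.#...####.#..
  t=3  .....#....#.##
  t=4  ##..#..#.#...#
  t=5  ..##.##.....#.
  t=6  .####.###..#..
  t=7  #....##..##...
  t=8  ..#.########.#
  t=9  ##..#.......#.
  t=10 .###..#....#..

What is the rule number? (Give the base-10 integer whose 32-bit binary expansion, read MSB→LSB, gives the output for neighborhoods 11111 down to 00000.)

  ##### -> .   bit 31 = 0  t=8,i=6
  ####. -> .   bit 30 = 0  t=0,i=5
  ###.# -> .   bit 29 = 0  t=0,i=6
  ###.. -> .   bit 28 = 0  t=4,i=1
  ##.## -> #   bit 27 = 1  t=0,i=7
  ##.#. -> #   bit 26 = 1  t=0,i=12
  ##..# -> #   bit 25 = 1  t=4,i=2
  ##... -> #   bit 24 = 1  t=1,i=9
  #.### -> #   bit 23 = 1  t=0,i=3
  #.##. -> .   bit 22 = 0  t=3,i=12
  #.#.# -> .   bit 21 = 0  t=0,i=1
  #.#.. -> .   bit 20 = 0  t=2,i=2
  #..## -> #   bit 19 = 1  t=7,i=8
  #..#. -> #   bit 18 = 1  t=2,i=13
  #...# -> .   bit 17 = 0  t=1,i=5
  #.... -> #   bit 16 = 1  t=1,i=0
  .#### -> .   bit 15 = 0  t=0,i=4
  .###. -> .   bit 14 = 0  t=4,i=0
  .##.# -> #   bit 13 = 1  t=5,i=3
  .##.. -> #   bit 12 = 1  t=1,i=8
  .#.## -> .   bit 11 = 0  t=0,i=2
  .#.#. -> .   bit 10 = 0  t=0,i=0
  .#..# -> #   bit 9 = 1  t=2,i=12
  .#... -> .   bit 8 = 0  t=1,i=4
  ..### -> .   bit 7 = 0  t=2,i=6
  ..##. -> #   bit 6 = 1  t=1,i=7
  ..#.# -> .   bit 5 = 0  t=2,i=0
  ..#.. -> .   bit 4 = 0  t=1,i=3
  ...## -> #   bit 3 = 1  t=1,i=6
  ...#. -> #   bit 2 = 1  t=1,i=2
  ....# -> .   bit 1 = 0  t=1,i=1
  ..... -> .   bit 0 = 0  t=3,i=2
  bits 00001111100011010011001001001100 = 260911692

260911692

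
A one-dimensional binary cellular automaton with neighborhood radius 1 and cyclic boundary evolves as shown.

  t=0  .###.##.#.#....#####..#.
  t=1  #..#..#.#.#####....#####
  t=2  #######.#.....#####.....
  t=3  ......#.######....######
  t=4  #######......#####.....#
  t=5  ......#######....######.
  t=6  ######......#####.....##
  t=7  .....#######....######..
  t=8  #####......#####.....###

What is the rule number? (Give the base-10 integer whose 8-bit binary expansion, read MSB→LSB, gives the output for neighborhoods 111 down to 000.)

  [7] ### => .  t=0,i=2
  [6] ##. => #  t=0,i=3
  [5] #.# => .  t=0,i=4
  [4] #.. => #  t=0,i=11
  [3] .## => .  t=0,i=1
  [2] .#. => #  t=0,i=8
  [1] ..# => #  t=0,i=0
  [0] ... => #  t=0,i=12
  bits 01010111 = 87

87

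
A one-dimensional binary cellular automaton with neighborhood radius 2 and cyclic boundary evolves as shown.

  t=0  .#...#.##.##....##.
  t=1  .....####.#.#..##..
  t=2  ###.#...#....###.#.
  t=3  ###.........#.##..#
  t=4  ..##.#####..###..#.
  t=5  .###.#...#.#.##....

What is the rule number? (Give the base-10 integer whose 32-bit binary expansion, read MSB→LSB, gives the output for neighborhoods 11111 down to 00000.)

835218025

  ##### -> .   bit 31 = 0  t=4,i=7
  ####. -> .   bit 30 = 0  t=1,i=7
  ###.# -> #   bit 29 = 1  t=1,i=8
  ###.. -> #   bit 28 = 1  t=3,i=2
  ##.## -> .   bit 27 = 0  t=0,i=9
  ##.#. -> .   bit 26 = 0  t=1,i=9
  ##..# -> .   bit 25 = 0  t=0,i=18
  ##... -> #   bit 24 = 1  t=0,i=12
  #.### -> #   bit 23 = 1  t=2,i=0
  #.##. -> #   bit 22 = 1  t=0,i=7
  #.#.# -> .   bit 21 = 0  t=1,i=10
  #.#.. -> .   bit 20 = 0  t=1,i=12
  #..## -> #   bit 19 = 1  t=1,i=14
  #..#. -> .   bit 18 = 0  t=0,i=0
  #...# -> .   bit 17 = 0  t=0,i=3
  #.... -> .   bit 16 = 0  t=0,i=13
  .#### -> .   bit 15 = 0  t=1,i=6
  .###. -> #   bit 14 = 1  t=2,i=1
  .##.# -> #   bit 13 = 1  t=0,i=8
  .##.. -> .   bit 12 = 0  t=0,i=11
  .#.## -> #   bit 11 = 1  t=0,i=6
  .#.#. -> .   bit 10 = 0  t=1,i=11
  .#..# -> #   bit 9 = 1  t=1,i=13
  .#... -> .   bit 8 = 0  t=0,i=2
  ..### -> .   bit 7 = 0  t=1,i=5
  ..##. -> #   bit 6 = 1  t=0,i=16
  ..#.# -> #   bit 5 = 1  t=0,i=5
  ..#.. -> .   bit 4 = 0  t=0,i=1
  ...## -> #   bit 3 = 1  t=0,i=15
  ...#. -> .   bit 2 = 0  t=0,i=4
  ....# -> .   bit 1 = 0  t=0,i=14
  ..... -> #   bit 0 = 1  t=1,i=0
  bits 00110001110010000110101001101001 = 835218025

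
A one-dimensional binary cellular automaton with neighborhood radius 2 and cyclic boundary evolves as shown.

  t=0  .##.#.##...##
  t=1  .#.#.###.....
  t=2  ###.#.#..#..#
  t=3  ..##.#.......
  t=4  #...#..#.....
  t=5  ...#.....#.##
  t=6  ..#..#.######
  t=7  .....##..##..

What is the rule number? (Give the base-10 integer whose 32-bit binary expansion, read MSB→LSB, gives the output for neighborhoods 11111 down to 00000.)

2755746854

  [31] ##### => #  t=6,i=9
  [30] ####. => .  t=2,i=1
  [29] ###.# => #  t=2,i=2
  [28] ###.. => .  t=1,i=7
  [27] ##.## => .  t=0,i=0
  [26] ##.#. => #  t=0,i=3
  [25] ##..# => .  t=6,i=0
  [24] ##... => .  t=0,i=8
  [23] #.### => .  t=1,i=5
  [22] #.##. => #  t=0,i=1
  [21] #.#.# => .  t=0,i=4
  [20] #.#.. => .  t=2,i=6
  [19] #..## => .  t=2,i=11
  [18] #..#. => .  t=2,i=8
  [17] #...# => .  t=0,i=9
  [16] #.... => #  t=1,i=9
  [15] .#### => .  t=2,i=0
  [14] .###. => #  t=1,i=6
  [13] .##.# => .  t=0,i=2
  [12] .##.. => #  t=0,i=7
  [11] .#.## => #  t=0,i=5
  [10] .#.#. => #  t=1,i=2
  [9] .#..# => .  t=2,i=7
  [8] .#... => .  t=3,i=6
  [7] ..### => .  t=2,i=12
  [6] ..##. => .  t=0,i=11
  [5] ..#.# => #  t=1,i=1
  [4] ..#.. => .  t=2,i=9
  [3] ...## => .  t=0,i=10
  [2] ...#. => #  t=1,i=0
  [1] ....# => #  t=1,i=12
  [0] ..... => .  t=1,i=10
  bits 10100100010000010101110000100110 = 2755746854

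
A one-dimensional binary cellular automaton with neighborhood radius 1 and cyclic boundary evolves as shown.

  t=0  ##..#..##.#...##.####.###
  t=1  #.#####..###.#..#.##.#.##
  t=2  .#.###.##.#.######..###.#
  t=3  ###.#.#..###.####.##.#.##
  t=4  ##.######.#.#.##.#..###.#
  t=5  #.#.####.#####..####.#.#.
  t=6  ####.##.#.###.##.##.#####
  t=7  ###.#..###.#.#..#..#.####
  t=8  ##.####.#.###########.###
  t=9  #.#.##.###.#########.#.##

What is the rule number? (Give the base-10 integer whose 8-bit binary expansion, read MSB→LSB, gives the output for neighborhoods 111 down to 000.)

  nb ###: next=#  (t=0,i=0, bit7=1)
  nb ##.: next=.  (t=0,i=1, bit6=0)
  nb #.#: next=#  (t=0,i=9, bit5=1)
  nb #..: next=#  (t=0,i=2, bit4=1)
  nb .##: next=.  (t=0,i=7, bit3=0)
  nb .#.: next=#  (t=0,i=4, bit2=1)
  nb ..#: next=#  (t=0,i=3, bit1=1)
  nb ...: next=.  (t=0,i=12, bit0=0)
  bits 10110110 = 182

182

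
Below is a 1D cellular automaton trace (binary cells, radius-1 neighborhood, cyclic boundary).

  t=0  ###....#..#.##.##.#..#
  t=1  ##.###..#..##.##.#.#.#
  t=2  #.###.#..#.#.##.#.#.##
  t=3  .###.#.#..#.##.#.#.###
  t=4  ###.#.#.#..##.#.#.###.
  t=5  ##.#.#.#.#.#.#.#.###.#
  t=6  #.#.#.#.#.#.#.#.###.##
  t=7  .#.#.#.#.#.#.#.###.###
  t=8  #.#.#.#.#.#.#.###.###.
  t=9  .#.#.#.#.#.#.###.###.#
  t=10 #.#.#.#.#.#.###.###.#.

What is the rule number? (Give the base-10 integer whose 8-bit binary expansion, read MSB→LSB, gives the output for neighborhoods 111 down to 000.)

  ###|#  b7=1 t=0,i=0
  ##.|.  b6=0 t=0,i=2
  #.#|#  b5=1 t=0,i=11
  #..|#  b4=1 t=0,i=3
  .##|#  b3=1 t=0,i=12
  .#.|.  b2=0 t=0,i=7
  ..#|.  b1=0 t=0,i=6
  ...|#  b0=1 t=0,i=4
  bits 10111001 = 185

185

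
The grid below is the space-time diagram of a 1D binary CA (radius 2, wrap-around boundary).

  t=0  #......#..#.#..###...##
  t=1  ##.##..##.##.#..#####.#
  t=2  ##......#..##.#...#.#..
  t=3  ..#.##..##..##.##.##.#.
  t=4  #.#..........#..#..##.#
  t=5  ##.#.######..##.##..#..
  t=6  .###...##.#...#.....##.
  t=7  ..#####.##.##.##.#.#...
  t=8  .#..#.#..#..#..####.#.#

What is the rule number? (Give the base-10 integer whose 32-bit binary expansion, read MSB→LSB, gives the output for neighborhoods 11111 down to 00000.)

  #####|#  b31=1 t=1,i=18
  ####.|.  b30=0 t=1,i=19
  ###.#|#  b29=1 t=1,i=1
  ###..|#  b28=1 t=0,i=0
  ##.##|.  b27=0 t=1,i=2
  ##.#.|#  b26=1 t=1,i=12
  ##..#|.  b25=0 t=1,i=5
  ##...|#  b24=1 t=0,i=1
  #.###|.  b23=0 t=1,i=22
  #.##.|.  b22=0 t=1,i=3
  #.#.#|#  b21=1 t=5,i=3
  #.#..|.  b20=0 t=0,i=12
  #..##|.  b19=0 t=0,i=14
  #..#.|.  b18=0 t=0,i=9
  #...#|#  b17=1 t=0,i=19
  #....|.  b16=0 t=0,i=2
  .####|.  b15=0 t=1,i=17
  .###.|#  b14=1 t=0,i=16
  .##.#|#  b13=1 t=1,i=8
  .##..|.  b12=0 t=1,i=4
  .#.##|.  b11=0 t=3,i=3
  .#.#.|#  b10=1 t=0,i=11
  .#..#|#  b9=1 t=0,i=8
  .#...|#  b8=1 t=2,i=15
  ..###|.  b7=0 t=0,i=15
  ..##.|.  b6=0 t=1,i=7
  ..#.#|#  b5=1 t=0,i=10
  ..#..|#  b4=1 t=0,i=7
  ...##|#  b3=1 t=0,i=20
  ...#.|.  b2=0 t=0,i=6
  ....#|.  b1=0 t=0,i=5
  .....|#  b0=1 t=0,i=3
  bits 10110101001000100110011100111001 = 3038930745

3038930745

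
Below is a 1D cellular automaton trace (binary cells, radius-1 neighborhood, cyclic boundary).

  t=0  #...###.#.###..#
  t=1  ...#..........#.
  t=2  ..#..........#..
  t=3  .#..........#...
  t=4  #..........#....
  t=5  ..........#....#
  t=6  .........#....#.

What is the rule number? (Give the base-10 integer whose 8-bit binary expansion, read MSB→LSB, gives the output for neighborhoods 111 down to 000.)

  ### -> .   bit 7 = 0  t=0,i=5
  ##. -> .   bit 6 = 0  t=0,i=0
  #.# -> .   bit 5 = 0  t=0,i=7
  #.. -> .   bit 4 = 0  t=0,i=1
  .## -> .   bit 3 = 0  t=0,i=4
  .#. -> .   bit 2 = 0  t=0,i=8
  ..# -> #   bit 1 = 1  t=0,i=3
  ... -> .   bit 0 = 0  t=0,i=2
  bits 00000010 = 2

2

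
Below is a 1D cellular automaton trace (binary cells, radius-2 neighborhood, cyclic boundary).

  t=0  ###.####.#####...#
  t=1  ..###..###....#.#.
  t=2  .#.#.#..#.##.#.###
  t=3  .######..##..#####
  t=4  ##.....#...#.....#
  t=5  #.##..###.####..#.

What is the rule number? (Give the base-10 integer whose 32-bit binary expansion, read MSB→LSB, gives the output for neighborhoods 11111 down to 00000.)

  [31] ##### => .  t=0,i=11
  [30] ####. => .  t=0,i=1
  [29] ###.# => #  t=0,i=2
  [28] ###.. => .  t=0,i=13
  [27] ##.## => #  t=0,i=3
  [26] ##.#. => .  t=2,i=0
  [25] ##..# => #  t=1,i=5
  [24] ##... => #  t=0,i=14
  [23] #.### => #  t=0,i=4
  [22] #.##. => #  t=2,i=10
  [21] #.#.# => #  t=2,i=1
  [20] #.#.. => #  t=1,i=16
  [19] #..## => .  t=1,i=6
  [18] #..#. => .  t=2,i=7
  [17] #...# => .  t=0,i=15
  [16] #.... => #  t=1,i=11
  [15] .#### => .  t=0,i=0
  [14] .###. => #  t=1,i=3
  [13] .##.# => .  t=2,i=11
  [12] .##.. => .  t=3,i=10
  [11] .#.## => #  t=2,i=9
  [10] .#.#. => #  t=1,i=15
  [9] .#..# => #  t=2,i=6
  [8] .#... => #  t=1,i=17
  [7] ..### => .  t=0,i=17
  [6] ..##. => .  t=3,i=9
  [5] ..#.# => .  t=1,i=14
  [4] ..#.. => #  t=4,i=7
  [3] ...## => #  t=0,i=16
  [2] ...#. => #  t=1,i=13
  [1] ....# => .  t=1,i=12
  [0] ..... => .  t=4,i=4
  bits 00101011111100010100111100011100 = 737234716

737234716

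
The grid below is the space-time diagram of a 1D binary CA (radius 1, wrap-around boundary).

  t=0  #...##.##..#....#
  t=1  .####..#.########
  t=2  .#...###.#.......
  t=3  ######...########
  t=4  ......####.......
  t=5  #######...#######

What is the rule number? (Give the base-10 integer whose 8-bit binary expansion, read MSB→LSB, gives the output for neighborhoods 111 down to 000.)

31

  ###|.  b7=0 t=1,i=2
  ##.|.  b6=0 t=0,i=0
  #.#|.  b5=0 t=0,i=6
  #..|#  b4=1 t=0,i=1
  .##|#  b3=1 t=0,i=4
  .#.|#  b2=1 t=0,i=11
  ..#|#  b1=1 t=0,i=3
  ...|#  b0=1 t=0,i=2
  bits 00011111 = 31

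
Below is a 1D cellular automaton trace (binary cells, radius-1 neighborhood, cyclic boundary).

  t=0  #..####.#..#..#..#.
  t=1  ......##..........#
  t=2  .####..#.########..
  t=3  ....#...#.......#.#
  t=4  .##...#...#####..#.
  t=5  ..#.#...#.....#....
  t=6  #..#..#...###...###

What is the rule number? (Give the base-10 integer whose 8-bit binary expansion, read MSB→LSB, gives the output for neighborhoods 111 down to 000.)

97

  ###|.  b7=0 t=0,i=4
  ##.|#  b6=1 t=0,i=6
  #.#|#  b5=1 t=0,i=7
  #..|.  b4=0 t=0,i=1
  .##|.  b3=0 t=0,i=3
  .#.|.  b2=0 t=0,i=0
  ..#|.  b1=0 t=0,i=2
  ...|#  b0=1 t=1,i=1
  bits 01100001 = 97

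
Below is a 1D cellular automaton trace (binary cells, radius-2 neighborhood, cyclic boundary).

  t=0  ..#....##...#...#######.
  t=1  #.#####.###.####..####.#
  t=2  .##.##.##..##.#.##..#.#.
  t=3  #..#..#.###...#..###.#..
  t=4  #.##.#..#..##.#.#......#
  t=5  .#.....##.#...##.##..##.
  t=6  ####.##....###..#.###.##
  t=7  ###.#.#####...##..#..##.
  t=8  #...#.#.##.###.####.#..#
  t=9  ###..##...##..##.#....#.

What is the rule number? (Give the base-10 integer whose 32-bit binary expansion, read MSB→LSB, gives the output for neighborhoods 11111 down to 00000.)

  nb #####: next=#  (t=0,i=18, bit31=1)
  nb ####.: next=#  (t=0,i=21, bit30=1)
  nb ###.#: next=.  (t=1,i=6, bit29=0)
  nb ###..: next=.  (t=0,i=22, bit28=0)
  nb ##.##: next=#  (t=1,i=1, bit27=1)
  nb ##.#.: next=.  (t=2,i=13, bit26=0)
  nb ##..#: next=#  (t=1,i=16, bit25=1)
  nb ##...: next=#  (t=0,i=9, bit24=1)
  nb #.###: next=#  (t=1,i=2, bit23=1)
  nb #.##.: next=.  (t=1,i=23, bit22=0)
  nb #.#.#: next=#  (t=2,i=14, bit21=1)
  nb #.#..: next=.  (t=2,i=22, bit20=0)
  nb #..##: next=#  (t=1,i=17, bit19=1)
  nb #..#.: next=#  (t=2,i=19, bit18=1)
  nb #...#: next=#  (t=0,i=0, bit17=1)
  nb #....: next=#  (t=0,i=4, bit16=1)
  nb .####: next=.  (t=0,i=17, bit15=0)
  nb .###.: next=.  (t=1,i=9, bit14=0)
  nb .##.#: next=.  (t=1,i=0, bit13=0)
  nb .##..: next=#  (t=0,i=8, bit12=1)
  nb .#.##: next=.  (t=2,i=15, bit11=0)
  nb .#.#.: next=#  (t=2,i=21, bit10=1)
  nb .#..#: next=.  (t=2,i=23, bit9=0)
  nb .#...: next=#  (t=0,i=3, bit8=1)
  nb ..###: next=.  (t=0,i=16, bit7=0)
  nb ..##.: next=.  (t=0,i=7, bit6=0)
  nb ..#.#: next=.  (t=2,i=20, bit5=0)
  nb ..#..: next=#  (t=0,i=2, bit4=1)
  nb ...##: next=#  (t=0,i=6, bit3=1)
  nb ...#.: next=.  (t=0,i=1, bit2=0)
  nb ....#: next=#  (t=0,i=5, bit1=1)
  nb .....: next=.  (t=4,i=19, bit0=0)
  bits 11001011101011110001010100011010 = 3417249050

3417249050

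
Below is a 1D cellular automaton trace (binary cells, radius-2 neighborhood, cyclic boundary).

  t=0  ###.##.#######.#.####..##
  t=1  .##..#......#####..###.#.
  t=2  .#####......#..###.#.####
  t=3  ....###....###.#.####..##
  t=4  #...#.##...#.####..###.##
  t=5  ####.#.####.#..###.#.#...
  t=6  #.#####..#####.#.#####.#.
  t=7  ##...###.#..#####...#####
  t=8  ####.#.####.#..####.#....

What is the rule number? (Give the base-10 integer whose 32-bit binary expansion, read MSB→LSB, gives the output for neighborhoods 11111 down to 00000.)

2000043732

  #####|.  b31=0 t=0,i=0
  ####.|#  b30=1 t=0,i=1
  ###.#|#  b29=1 t=0,i=2
  ###..|#  b28=1 t=0,i=20
  ##.##|.  b27=0 t=0,i=3
  ##.#.|#  b26=1 t=0,i=14
  ##..#|#  b25=1 t=0,i=21
  ##...|#  b24=1 t=2,i=6
  #.###|.  b23=0 t=0,i=7
  #.##.|.  b22=0 t=0,i=4
  #.#.#|#  b21=1 t=0,i=15
  #.#..|#  b20=1 t=1,i=23
  #..##|.  b19=0 t=0,i=22
  #..#.|#  b18=1 t=1,i=4
  #...#|#  b17=1 t=4,i=2
  #....|.  b16=0 t=1,i=7
  .####|.  b15=0 t=0,i=8
  .###.|.  b14=0 t=1,i=20
  .##.#|#  b13=1 t=0,i=5
  .##..|#  b12=1 t=1,i=2
  .#.##|#  b11=1 t=0,i=16
  .#.#.|#  b10=1 t=5,i=20
  .#..#|#  b9=1 t=1,i=24
  .#...|.  b8=0 t=1,i=6
  ..###|#  b7=1 t=0,i=23
  ..##.|#  b6=1 t=1,i=1
  ..#.#|.  b5=0 t=4,i=4
  ..#..|#  b4=1 t=1,i=5
  ...##|.  b3=0 t=1,i=11
  ...#.|#  b2=1 t=2,i=11
  ....#|.  b1=0 t=1,i=10
  .....|.  b0=0 t=1,i=8
  bits 01110111001101100011111011010100 = 2000043732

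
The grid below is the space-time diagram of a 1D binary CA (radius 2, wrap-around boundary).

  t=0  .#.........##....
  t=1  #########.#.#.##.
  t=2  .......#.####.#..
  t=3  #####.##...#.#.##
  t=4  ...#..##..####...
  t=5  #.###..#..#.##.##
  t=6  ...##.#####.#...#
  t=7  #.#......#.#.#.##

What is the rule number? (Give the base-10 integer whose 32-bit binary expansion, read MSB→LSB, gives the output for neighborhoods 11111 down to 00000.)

  ##### -> .   bit 31 = 0  t=1,i=2
  ####. -> #   bit 30 = 1  t=1,i=7
  ###.# -> .   bit 29 = 0  t=1,i=8
  ###.. -> #   bit 28 = 1  t=4,i=13
  ##.## -> .   bit 27 = 0  t=1,i=16
  ##.#. -> #   bit 26 = 1  t=1,i=9
  ##..# -> .   bit 25 = 0  t=4,i=8
  ##... -> .   bit 24 = 0  t=0,i=13
  #.### -> .   bit 23 = 0  t=1,i=0
  #.##. -> #   bit 22 = 1  t=1,i=14
  #.#.# -> #   bit 21 = 1  t=1,i=10
  #.#.. -> .   bit 20 = 0  t=2,i=14
  #..## -> .   bit 19 = 0  t=4,i=5
  #..#. -> #   bit 18 = 1  t=5,i=6
  #...# -> .   bit 17 = 0  t=3,i=9
  #.... -> #   bit 16 = 1  t=0,i=3
  .#### -> .   bit 15 = 0  t=1,i=1
  .###. -> #   bit 14 = 1  t=5,i=3
  .##.# -> .   bit 13 = 0  t=1,i=15
  .##.. -> #   bit 12 = 1  t=0,i=12
  .#.## -> .   bit 11 = 0  t=1,i=13
  .#.#. -> #   bit 10 = 1  t=1,i=11
  .#..# -> #   bit 9 = 1  t=4,i=4
  .#... -> #   bit 8 = 1  t=0,i=2
  ..### -> #   bit 7 = 1  t=4,i=10
  ..##. -> .   bit 6 = 0  t=0,i=11
  ..#.# -> #   bit 5 = 1  t=2,i=7
  ..#.. -> #   bit 4 = 1  t=0,i=1
  ...## -> #   bit 3 = 1  t=0,i=10
  ...#. -> #   bit 2 = 1  t=0,i=0
  ....# -> .   bit 1 = 0  t=0,i=9
  ..... -> #   bit 0 = 1  t=0,i=4
  bits 01010100011001010101011110111101 = 1415927741

1415927741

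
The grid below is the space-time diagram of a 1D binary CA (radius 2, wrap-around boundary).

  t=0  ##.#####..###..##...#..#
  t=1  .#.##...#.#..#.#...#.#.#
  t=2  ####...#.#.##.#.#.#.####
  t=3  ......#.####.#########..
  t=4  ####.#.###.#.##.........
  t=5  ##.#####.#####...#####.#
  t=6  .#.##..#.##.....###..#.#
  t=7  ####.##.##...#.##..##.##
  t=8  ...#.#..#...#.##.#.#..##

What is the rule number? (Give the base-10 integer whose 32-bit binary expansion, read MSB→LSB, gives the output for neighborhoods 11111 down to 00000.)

652513229

  [31] ##### => .  t=0,i=5
  [30] ####. => .  t=0,i=6
  [29] ###.# => #  t=0,i=1
  [28] ###.. => .  t=0,i=7
  [27] ##.## => .  t=0,i=2
  [26] ##.#. => #  t=2,i=13
  [25] ##..# => #  t=0,i=8
  [24] ##... => .  t=0,i=17
  [23] #.### => #  t=0,i=3
  [22] #.##. => #  t=1,i=3
  [21] #.#.# => #  t=1,i=1
  [20] #.#.. => .  t=1,i=10
  [19] #..## => .  t=0,i=9
  [18] #..#. => #  t=1,i=12
  [17] #...# => .  t=0,i=18
  [16] #.... => .  t=3,i=23
  [15] .#### => #  t=0,i=4
  [14] .###. => .  t=0,i=0
  [13] .##.# => .  t=2,i=12
  [12] .##.. => .  t=0,i=16
  [11] .#.## => #  t=1,i=2
  [10] .#.#. => #  t=1,i=0
  [9] .#..# => #  t=0,i=21
  [8] .#... => #  t=1,i=16
  [7] ..### => #  t=0,i=10
  [6] ..##. => #  t=0,i=15
  [5] ..#.# => .  t=1,i=8
  [4] ..#.. => .  t=0,i=20
  [3] ...## => #  t=4,i=23
  [2] ...#. => #  t=0,i=19
  [1] ....# => .  t=3,i=4
  [0] ..... => #  t=3,i=0
  bits 00100110111001001000111111001101 = 652513229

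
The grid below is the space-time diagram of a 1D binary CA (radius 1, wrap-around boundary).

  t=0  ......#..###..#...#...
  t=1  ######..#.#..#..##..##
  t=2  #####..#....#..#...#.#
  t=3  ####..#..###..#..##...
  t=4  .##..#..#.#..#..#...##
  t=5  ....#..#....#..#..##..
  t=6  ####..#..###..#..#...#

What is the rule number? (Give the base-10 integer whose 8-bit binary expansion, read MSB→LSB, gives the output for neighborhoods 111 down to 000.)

  ### -> #   bit 7 = 1  t=0,i=10
  ##. -> .   bit 6 = 0  t=0,i=11
  #.# -> .   bit 5 = 0  t=1,i=9
  #.. -> .   bit 4 = 0  t=0,i=7
  .## -> .   bit 3 = 0  t=0,i=9
  .#. -> .   bit 2 = 0  t=0,i=6
  ..# -> #   bit 1 = 1  t=0,i=5
  ... -> #   bit 0 = 1  t=0,i=0
  bits 10000011 = 131

131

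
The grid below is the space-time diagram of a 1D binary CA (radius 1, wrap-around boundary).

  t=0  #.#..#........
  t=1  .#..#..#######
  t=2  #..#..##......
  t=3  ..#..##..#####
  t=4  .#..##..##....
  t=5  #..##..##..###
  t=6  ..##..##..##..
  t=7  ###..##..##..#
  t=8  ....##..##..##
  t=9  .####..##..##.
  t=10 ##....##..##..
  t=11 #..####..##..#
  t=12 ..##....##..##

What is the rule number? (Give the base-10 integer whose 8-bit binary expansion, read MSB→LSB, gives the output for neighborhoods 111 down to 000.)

43

  ###|.  b7=0 t=1,i=8
  ##.|.  b6=0 t=1,i=13
  #.#|#  b5=1 t=0,i=1
  #..|.  b4=0 t=0,i=3
  .##|#  b3=1 t=1,i=7
  .#.|.  b2=0 t=0,i=0
  ..#|#  b1=1 t=0,i=4
  ...|#  b0=1 t=0,i=7
  bits 00101011 = 43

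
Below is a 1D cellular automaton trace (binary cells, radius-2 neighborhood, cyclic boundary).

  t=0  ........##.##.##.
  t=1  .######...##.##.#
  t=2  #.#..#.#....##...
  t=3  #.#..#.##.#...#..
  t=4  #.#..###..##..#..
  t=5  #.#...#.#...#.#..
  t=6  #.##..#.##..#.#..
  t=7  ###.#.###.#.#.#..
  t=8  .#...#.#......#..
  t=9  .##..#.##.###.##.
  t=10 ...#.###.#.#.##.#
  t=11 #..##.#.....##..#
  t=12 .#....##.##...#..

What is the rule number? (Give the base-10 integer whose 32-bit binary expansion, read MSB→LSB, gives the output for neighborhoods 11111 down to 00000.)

1263585587

  nb #####: next=.  (t=1,i=3, bit31=0)
  nb ####.: next=#  (t=1,i=5, bit30=1)
  nb ###.#: next=.  (t=7,i=2, bit29=0)
  nb ###..: next=.  (t=1,i=6, bit28=0)
  nb ##.##: next=#  (t=0,i=10, bit27=1)
  nb ##.#.: next=.  (t=1,i=15, bit26=0)
  nb ##..#: next=#  (t=4,i=8, bit25=1)
  nb ##...: next=#  (t=0,i=16, bit24=1)
  nb #.###: next=.  (t=1,i=1, bit23=0)
  nb #.##.: next=#  (t=0,i=11, bit22=1)
  nb #.#.#: next=.  (t=1,i=16, bit21=0)
  nb #.#..: next=#  (t=2,i=2, bit20=1)
  nb #..##: next=.  (t=4,i=4, bit19=0)
  nb #..#.: next=.  (t=2,i=4, bit18=0)
  nb #...#: next=.  (t=1,i=8, bit17=0)
  nb #....: next=.  (t=0,i=0, bit16=0)
  nb .####: next=#  (t=1,i=2, bit15=1)
  nb .###.: next=#  (t=4,i=6, bit14=1)
  nb .##.#: next=.  (t=0,i=9, bit13=0)
  nb .##..: next=.  (t=0,i=15, bit12=0)
  nb .#.##: next=#  (t=1,i=0, bit11=1)
  nb .#.#.: next=.  (t=2,i=1, bit10=0)
  nb .#..#: next=.  (t=2,i=3, bit9=0)
  nb .#...: next=#  (t=2,i=8, bit8=1)
  nb ..###: next=.  (t=4,i=5, bit7=0)
  nb ..##.: next=.  (t=0,i=8, bit6=0)
  nb ..#.#: next=#  (t=2,i=0, bit5=1)
  nb ..#..: next=#  (t=3,i=14, bit4=1)
  nb ...##: next=.  (t=0,i=7, bit3=0)
  nb ...#.: next=.  (t=2,i=16, bit2=0)
  nb ....#: next=#  (t=0,i=6, bit1=1)
  nb .....: next=#  (t=0,i=1, bit0=1)
  bits 01001011010100001100100100110011 = 1263585587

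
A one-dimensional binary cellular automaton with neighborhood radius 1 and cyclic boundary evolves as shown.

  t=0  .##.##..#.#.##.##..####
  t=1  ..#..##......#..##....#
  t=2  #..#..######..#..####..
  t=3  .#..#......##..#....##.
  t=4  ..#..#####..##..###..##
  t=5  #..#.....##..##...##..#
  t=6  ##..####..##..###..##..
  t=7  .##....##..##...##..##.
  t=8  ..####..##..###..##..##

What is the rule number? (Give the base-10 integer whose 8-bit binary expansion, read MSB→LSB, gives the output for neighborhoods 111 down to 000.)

  ### -> .   bit 7 = 0  t=0,i=20
  ##. -> #   bit 6 = 1  t=0,i=2
  #.# -> .   bit 5 = 0  t=0,i=0
  #.. -> #   bit 4 = 1  t=0,i=6
  .## -> .   bit 3 = 0  t=0,i=1
  .#. -> .   bit 2 = 0  t=0,i=8
  ..# -> .   bit 1 = 0  t=0,i=7
  ... -> #   bit 0 = 1  t=1,i=8
  bits 01010001 = 81

81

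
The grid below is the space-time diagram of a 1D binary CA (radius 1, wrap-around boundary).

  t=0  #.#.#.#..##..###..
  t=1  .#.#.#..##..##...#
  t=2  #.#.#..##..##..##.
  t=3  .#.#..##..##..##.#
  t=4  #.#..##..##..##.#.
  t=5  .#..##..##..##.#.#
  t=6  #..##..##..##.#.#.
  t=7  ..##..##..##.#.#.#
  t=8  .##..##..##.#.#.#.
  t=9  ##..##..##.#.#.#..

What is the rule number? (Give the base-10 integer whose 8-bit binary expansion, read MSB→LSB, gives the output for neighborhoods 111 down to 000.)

  nb ###: next=.  (t=0,i=14, bit7=0)
  nb ##.: next=.  (t=0,i=10, bit6=0)
  nb #.#: next=#  (t=0,i=1, bit5=1)
  nb #..: next=.  (t=0,i=7, bit4=0)
  nb .##: next=#  (t=0,i=9, bit3=1)
  nb .#.: next=.  (t=0,i=0, bit2=0)
  nb ..#: next=#  (t=0,i=8, bit1=1)
  nb ...: next=#  (t=1,i=15, bit0=1)
  bits 00101011 = 43

43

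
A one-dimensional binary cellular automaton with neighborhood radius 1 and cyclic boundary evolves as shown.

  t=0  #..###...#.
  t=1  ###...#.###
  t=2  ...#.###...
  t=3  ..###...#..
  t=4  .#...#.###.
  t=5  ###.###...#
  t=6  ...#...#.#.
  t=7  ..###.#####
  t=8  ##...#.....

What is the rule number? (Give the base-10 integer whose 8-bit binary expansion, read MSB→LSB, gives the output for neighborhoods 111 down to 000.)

  ###|.  b7=0 t=0,i=4
  ##.|.  b6=0 t=0,i=5
  #.#|#  b5=1 t=0,i=10
  #..|#  b4=1 t=0,i=1
  .##|.  b3=0 t=0,i=3
  .#.|#  b2=1 t=0,i=0
  ..#|#  b1=1 t=0,i=2
  ...|.  b0=0 t=0,i=7
  bits 00110110 = 54

54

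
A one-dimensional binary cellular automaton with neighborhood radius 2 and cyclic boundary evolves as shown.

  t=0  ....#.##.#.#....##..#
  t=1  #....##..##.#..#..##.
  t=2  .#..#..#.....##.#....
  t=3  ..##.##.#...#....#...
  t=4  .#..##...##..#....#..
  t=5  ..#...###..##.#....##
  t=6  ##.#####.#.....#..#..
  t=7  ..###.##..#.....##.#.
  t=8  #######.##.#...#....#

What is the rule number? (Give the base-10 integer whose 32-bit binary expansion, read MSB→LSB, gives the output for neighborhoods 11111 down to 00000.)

1810288520

  nb #####: next=.  (t=6,i=5, bit31=0)
  nb ####.: next=#  (t=6,i=6, bit30=1)
  nb ###.#: next=#  (t=6,i=7, bit29=1)
  nb ###..: next=.  (t=5,i=8, bit28=0)
  nb ##.##: next=#  (t=3,i=4, bit27=1)
  nb ##.#.: next=.  (t=0,i=8, bit26=0)
  nb ##..#: next=#  (t=0,i=18, bit25=1)
  nb ##...: next=#  (t=4,i=6, bit24=1)
  nb #.###: next=#  (t=6,i=3, bit23=1)
  nb #.##.: next=#  (t=0,i=6, bit22=1)
  nb #.#.#: next=#  (t=0,i=9, bit21=1)
  nb #.#..: next=.  (t=0,i=11, bit20=0)
  nb #..##: next=.  (t=1,i=8, bit19=0)
  nb #..#.: next=#  (t=0,i=19, bit18=1)
  nb #...#: next=#  (t=3,i=10, bit17=1)
  nb #....: next=.  (t=0,i=1, bit16=0)
  nb .####: next=#  (t=6,i=4, bit15=1)
  nb .###.: next=#  (t=5,i=7, bit14=1)
  nb .##.#: next=.  (t=0,i=7, bit13=0)
  nb .##..: next=.  (t=0,i=17, bit12=0)
  nb .#.##: next=#  (t=0,i=5, bit11=1)
  nb .#.#.: next=#  (t=0,i=10, bit10=1)
  nb .#..#: next=#  (t=1,i=13, bit9=1)
  nb .#...: next=#  (t=0,i=0, bit8=1)
  nb ..###: next=#  (t=5,i=6, bit7=1)
  nb ..##.: next=.  (t=0,i=16, bit6=0)
  nb ..#.#: next=.  (t=0,i=4, bit5=0)
  nb ..#..: next=.  (t=0,i=20, bit4=0)
  nb ...##: next=#  (t=0,i=15, bit3=1)
  nb ...#.: next=.  (t=0,i=3, bit2=0)
  nb ....#: next=.  (t=0,i=2, bit1=0)
  nb .....: next=.  (t=2,i=10, bit0=0)
  bits 01101011111001101100111110001000 = 1810288520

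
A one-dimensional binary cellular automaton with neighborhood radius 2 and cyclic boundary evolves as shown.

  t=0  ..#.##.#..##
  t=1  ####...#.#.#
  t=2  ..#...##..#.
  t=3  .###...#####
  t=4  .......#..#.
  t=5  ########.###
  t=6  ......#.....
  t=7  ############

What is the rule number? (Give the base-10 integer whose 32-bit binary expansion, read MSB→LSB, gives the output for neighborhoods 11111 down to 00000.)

  nb #####: next=.  (t=1,i=1, bit31=0)
  nb ####.: next=#  (t=1,i=2, bit30=1)
  nb ###.#: next=.  (t=3,i=11, bit29=0)
  nb ###..: next=.  (t=1,i=3, bit28=0)
  nb ##.##: next=.  (t=3,i=0, bit27=0)
  nb ##.#.: next=.  (t=0,i=6, bit26=0)
  nb ##..#: next=#  (t=0,i=0, bit25=1)
  nb ##...: next=.  (t=1,i=4, bit24=0)
  nb #.###: next=.  (t=1,i=11, bit23=0)
  nb #.##.: next=.  (t=0,i=4, bit22=0)
  nb #.#.#: next=.  (t=1,i=9, bit21=0)
  nb #.#..: next=#  (t=0,i=7, bit20=1)
  nb #..##: next=#  (t=0,i=9, bit19=1)
  nb #..#.: next=#  (t=0,i=1, bit18=1)
  nb #...#: next=.  (t=1,i=5, bit17=0)
  nb #....: next=#  (t=4,i=0, bit16=1)
  nb .####: next=.  (t=1,i=0, bit15=0)
  nb .###.: next=.  (t=3,i=2, bit14=0)
  nb .##.#: next=.  (t=0,i=5, bit13=0)
  nb .##..: next=#  (t=0,i=11, bit12=1)
  nb .#.##: next=#  (t=0,i=3, bit11=1)
  nb .#.#.: next=.  (t=1,i=8, bit10=0)
  nb .#..#: next=.  (t=0,i=8, bit9=0)
  nb .#...: next=#  (t=2,i=3, bit8=1)
  nb ..###: next=#  (t=3,i=7, bit7=1)
  nb ..##.: next=.  (t=0,i=10, bit6=0)
  nb ..#.#: next=#  (t=0,i=2, bit5=1)
  nb ..#..: next=#  (t=2,i=2, bit4=1)
  nb ...##: next=.  (t=2,i=5, bit3=0)
  nb ...#.: next=#  (t=1,i=6, bit2=1)
  nb ....#: next=#  (t=4,i=5, bit1=1)
  nb .....: next=#  (t=4,i=1, bit0=1)
  bits 01000010000111010001100110110111 = 1109203383

1109203383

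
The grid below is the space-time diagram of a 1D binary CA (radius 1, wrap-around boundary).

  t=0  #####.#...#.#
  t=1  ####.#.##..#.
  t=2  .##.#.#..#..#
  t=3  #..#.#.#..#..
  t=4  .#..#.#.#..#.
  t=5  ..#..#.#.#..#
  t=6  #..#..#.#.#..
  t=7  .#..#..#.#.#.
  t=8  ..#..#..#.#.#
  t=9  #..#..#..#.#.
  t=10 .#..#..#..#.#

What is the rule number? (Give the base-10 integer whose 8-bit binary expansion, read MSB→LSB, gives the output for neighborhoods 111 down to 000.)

177

  ###|#  b7=1 t=0,i=0
  ##.|.  b6=0 t=0,i=4
  #.#|#  b5=1 t=0,i=5
  #..|#  b4=1 t=0,i=7
  .##|.  b3=0 t=0,i=12
  .#.|.  b2=0 t=0,i=6
  ..#|.  b1=0 t=0,i=9
  ...|#  b0=1 t=0,i=8
  bits 10110001 = 177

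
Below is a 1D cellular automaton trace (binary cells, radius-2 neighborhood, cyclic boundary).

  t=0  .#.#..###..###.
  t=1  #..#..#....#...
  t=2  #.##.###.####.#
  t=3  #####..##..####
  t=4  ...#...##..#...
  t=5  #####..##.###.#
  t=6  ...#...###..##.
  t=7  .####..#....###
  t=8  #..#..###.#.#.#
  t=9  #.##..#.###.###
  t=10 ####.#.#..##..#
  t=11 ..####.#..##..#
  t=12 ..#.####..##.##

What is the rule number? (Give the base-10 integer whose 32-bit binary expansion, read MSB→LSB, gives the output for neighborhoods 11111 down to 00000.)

  #####|.  b31=0 t=3,i=0
  ####.|#  b30=1 t=2,i=11
  ###.#|#  b29=1 t=2,i=7
  ###..|.  b28=0 t=0,i=8
  ##.##|#  b27=1 t=2,i=1
  ##.#.|#  b26=1 t=8,i=9
  ##..#|.  b25=0 t=0,i=9
  ##...|#  b24=1 t=6,i=14
  #.###|.  b23=0 t=2,i=5
  #.##.|#  b22=1 t=2,i=2
  #.#.#|#  b21=1 t=8,i=10
  #.#..|#  b20=1 t=0,i=3
  #..##|.  b19=0 t=0,i=5
  #..#.|#  b18=1 t=0,i=0
  #...#|.  b17=0 t=1,i=13
  #....|.  b16=0 t=1,i=8
  .####|.  b15=0 t=2,i=10
  .###.|.  b14=0 t=0,i=7
  .##.#|#  b13=1 t=2,i=0
  .##..|#  b12=1 t=3,i=8
  .#.##|#  b11=1 t=8,i=13
  .#.#.|.  b10=0 t=0,i=2
  .#..#|.  b9=0 t=0,i=4
  .#...|#  b8=1 t=1,i=7
  ..###|#  b7=1 t=0,i=6
  ..##.|#  b6=1 t=3,i=7
  ..#.#|.  b5=0 t=0,i=1
  ..#..|#  b4=1 t=1,i=0
  ...##|.  b3=0 t=4,i=6
  ...#.|#  b2=1 t=1,i=10
  ....#|#  b1=1 t=1,i=9
  .....|#  b0=1 t=4,i=0
  bits 01101101011101000011100111010111 = 1836333527

1836333527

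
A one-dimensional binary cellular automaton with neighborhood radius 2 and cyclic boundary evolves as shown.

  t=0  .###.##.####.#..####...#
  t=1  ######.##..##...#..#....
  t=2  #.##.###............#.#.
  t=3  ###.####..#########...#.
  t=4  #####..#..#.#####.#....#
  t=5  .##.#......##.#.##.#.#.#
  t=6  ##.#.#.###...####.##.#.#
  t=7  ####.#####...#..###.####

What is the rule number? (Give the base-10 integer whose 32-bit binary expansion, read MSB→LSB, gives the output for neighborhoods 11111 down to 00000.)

3168815491

  nb #####: next=#  (t=1,i=2, bit31=1)
  nb ####.: next=.  (t=0,i=10, bit30=0)
  nb ###.#: next=#  (t=0,i=3, bit29=1)
  nb ###..: next=#  (t=0,i=19, bit28=1)
  nb ##.##: next=#  (t=0,i=4, bit27=1)
  nb ##.#.: next=#  (t=0,i=12, bit26=1)
  nb ##..#: next=.  (t=1,i=9, bit25=0)
  nb ##...: next=.  (t=0,i=20, bit24=0)
  nb #.###: next=#  (t=0,i=1, bit23=1)
  nb #.##.: next=#  (t=0,i=5, bit22=1)
  nb #.#.#: next=#  (t=2,i=0, bit21=1)
  nb #.#..: next=.  (t=0,i=13, bit20=0)
  nb #..##: next=.  (t=0,i=15, bit19=0)
  nb #..#.: next=.  (t=1,i=18, bit18=0)
  nb #...#: next=.  (t=0,i=21, bit17=0)
  nb #....: next=.  (t=1,i=21, bit16=0)
  nb .####: next=.  (t=0,i=9, bit15=0)
  nb .###.: next=#  (t=0,i=2, bit14=1)
  nb .##.#: next=.  (t=0,i=6, bit13=0)
  nb .##..: next=.  (t=1,i=8, bit12=0)
  nb .#.##: next=#  (t=0,i=0, bit11=1)
  nb .#.#.: next=.  (t=2,i=21, bit10=0)
  nb .#..#: next=.  (t=0,i=14, bit9=0)
  nb .#...: next=#  (t=1,i=20, bit8=1)
  nb ..###: next=#  (t=0,i=16, bit7=1)
  nb ..##.: next=.  (t=1,i=11, bit6=0)
  nb ..#.#: next=.  (t=0,i=23, bit5=0)
  nb ..#..: next=.  (t=1,i=16, bit4=0)
  nb ...##: next=.  (t=1,i=23, bit3=0)
  nb ...#.: next=.  (t=0,i=22, bit2=0)
  nb ....#: next=#  (t=1,i=22, bit1=1)
  nb .....: next=#  (t=2,i=10, bit0=1)
  bits 10111100111000000100100110000011 = 3168815491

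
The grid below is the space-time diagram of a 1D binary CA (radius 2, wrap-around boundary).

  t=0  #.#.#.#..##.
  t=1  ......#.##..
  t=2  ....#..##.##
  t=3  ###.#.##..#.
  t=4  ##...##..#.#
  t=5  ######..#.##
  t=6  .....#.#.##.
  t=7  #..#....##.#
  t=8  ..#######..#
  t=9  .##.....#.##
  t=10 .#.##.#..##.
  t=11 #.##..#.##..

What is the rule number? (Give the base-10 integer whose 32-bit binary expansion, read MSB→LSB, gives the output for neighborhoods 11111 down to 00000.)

299846106

  [31] ##### => .  t=5,i=0
  [30] ####. => .  t=5,i=4
  [29] ###.# => .  t=3,i=2
  [28] ###.. => #  t=4,i=1
  [27] ##.## => .  t=2,i=9
  [26] ##.#. => .  t=0,i=11
  [25] ##..# => .  t=3,i=8
  [24] ##... => #  t=1,i=10
  [23] #.### => #  t=3,i=0
  [22] #.##. => #  t=1,i=8
  [21] #.#.# => .  t=0,i=0
  [20] #.#.. => #  t=0,i=6
  [19] #..## => #  t=0,i=8
  [18] #..#. => #  t=3,i=9
  [17] #...# => #  t=4,i=3
  [16] #.... => #  t=1,i=11
  [15] .#### => .  t=5,i=11
  [14] .###. => #  t=3,i=1
  [13] .##.# => .  t=0,i=10
  [12] .##.. => .  t=1,i=9
  [11] .#.## => #  t=1,i=7
  [10] .#.#. => .  t=0,i=1
  [9] .#..# => .  t=0,i=7
  [8] .#... => #  t=7,i=4
  [7] ..### => #  t=8,i=2
  [6] ..##. => #  t=0,i=9
  [5] ..#.# => .  t=1,i=6
  [4] ..#.. => #  t=2,i=4
  [3] ...## => #  t=4,i=4
  [2] ...#. => .  t=1,i=5
  [1] ....# => #  t=1,i=4
  [0] ..... => .  t=1,i=0
  bits 00010001110111110100100111011010 = 299846106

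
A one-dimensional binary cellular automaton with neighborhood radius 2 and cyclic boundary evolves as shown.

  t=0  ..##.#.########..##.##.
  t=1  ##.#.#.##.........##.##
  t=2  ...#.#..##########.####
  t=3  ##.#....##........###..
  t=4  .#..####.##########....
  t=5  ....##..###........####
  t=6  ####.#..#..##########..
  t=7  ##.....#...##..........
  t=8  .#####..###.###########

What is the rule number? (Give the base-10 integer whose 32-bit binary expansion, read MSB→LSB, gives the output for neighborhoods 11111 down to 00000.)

161984939

  #####|.  b31=0 t=0,i=9
  ####.|.  b30=0 t=0,i=13
  ###.#|.  b29=0 t=1,i=1
  ###..|.  b28=0 t=0,i=14
  ##.##|#  b27=1 t=0,i=19
  ##.#.|.  b26=0 t=0,i=4
  ##..#|.  b25=0 t=0,i=15
  ##...|#  b24=1 t=0,i=22
  #.###|#  b23=1 t=0,i=7
  #.##.|.  b22=0 t=0,i=20
  #.#.#|#  b21=1 t=0,i=5
  #.#..|.  b20=0 t=2,i=5
  #..##|.  b19=0 t=0,i=16
  #..#.|#  b18=1 t=6,i=7
  #...#|#  b17=1 t=0,i=0
  #....|#  b16=1 t=1,i=10
  .####|#  b15=1 t=0,i=8
  .###.|.  b14=0 t=3,i=19
  .##.#|#  b13=1 t=0,i=3
  .##..|#  b12=1 t=0,i=21
  .#.##|.  b11=0 t=0,i=6
  .#.#.|.  b10=0 t=1,i=4
  .#..#|.  b9=0 t=2,i=6
  .#...|#  b8=1 t=3,i=4
  ..###|#  b7=1 t=2,i=8
  ..##.|.  b6=0 t=0,i=2
  ..#.#|#  b5=1 t=2,i=3
  ..#..|.  b4=0 t=4,i=1
  ...##|#  b3=1 t=0,i=1
  ...#.|.  b2=0 t=2,i=2
  ....#|#  b1=1 t=1,i=16
  .....|#  b0=1 t=1,i=11
  bits 00001001101001111011000110101011 = 161984939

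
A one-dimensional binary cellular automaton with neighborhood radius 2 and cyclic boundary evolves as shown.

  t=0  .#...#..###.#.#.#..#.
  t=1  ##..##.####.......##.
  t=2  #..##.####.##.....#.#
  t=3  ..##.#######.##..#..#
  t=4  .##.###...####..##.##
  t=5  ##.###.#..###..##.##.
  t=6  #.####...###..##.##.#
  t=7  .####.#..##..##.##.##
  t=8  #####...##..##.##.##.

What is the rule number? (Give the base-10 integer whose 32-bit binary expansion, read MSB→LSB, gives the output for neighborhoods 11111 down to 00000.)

  ##### -> .   bit 31 = 0  t=3,i=7
  ####. -> #   bit 30 = 1  t=1,i=9
  ###.# -> #   bit 29 = 1  t=0,i=10
  ###.. -> .   bit 28 = 0  t=1,i=10
  ##.## -> #   bit 27 = 1  t=1,i=6
  ##.#. -> .   bit 26 = 0  t=0,i=11
  ##..# -> .   bit 25 = 0  t=1,i=2
  ##... -> #   bit 24 = 1  t=1,i=11
  #.### -> #   bit 23 = 1  t=1,i=7
  #.##. -> #   bit 22 = 1  t=1,i=0
  #.#.# -> .   bit 21 = 0  t=0,i=12
  #.#.. -> .   bit 20 = 0  t=0,i=16
  #..## -> #   bit 19 = 1  t=0,i=7
  #..#. -> #   bit 18 = 1  t=0,i=0
  #...# -> .   bit 17 = 0  t=0,i=3
  #.... -> #   bit 16 = 1  t=1,i=12
  .#### -> #   bit 15 = 1  t=1,i=8
  .###. -> #   bit 14 = 1  t=0,i=9
  .##.# -> .   bit 13 = 0  t=1,i=5
  .##.. -> .   bit 12 = 0  t=1,i=1
  .#.## -> .   bit 11 = 0  t=2,i=19
  .#.#. -> .   bit 10 = 0  t=0,i=13
  .#..# -> .   bit 9 = 0  t=0,i=6
  .#... -> .   bit 8 = 0  t=0,i=2
  ..### -> #   bit 7 = 1  t=0,i=8
  ..##. -> #   bit 6 = 1  t=1,i=4
  ..#.# -> .   bit 5 = 0  t=2,i=18
  ..#.. -> #   bit 4 = 1  t=0,i=1
  ...## -> .   bit 3 = 0  t=1,i=17
  ...#. -> #   bit 2 = 1  t=0,i=4
  ....# -> .   bit 1 = 0  t=1,i=16
  ..... -> .   bit 0 = 0  t=1,i=13
  bits 01101001110011011100000011010100 = 1775091924

1775091924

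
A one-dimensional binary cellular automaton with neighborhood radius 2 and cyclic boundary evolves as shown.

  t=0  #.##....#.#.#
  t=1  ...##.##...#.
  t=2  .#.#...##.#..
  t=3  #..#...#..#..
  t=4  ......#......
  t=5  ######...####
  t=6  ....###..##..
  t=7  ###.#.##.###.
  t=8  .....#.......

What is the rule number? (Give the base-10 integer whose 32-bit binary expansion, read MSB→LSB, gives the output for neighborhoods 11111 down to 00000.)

  ##### -> .   bit 31 = 0  t=5,i=0
  ####. -> #   bit 30 = 1  t=5,i=4
  ###.# -> .   bit 29 = 0  t=7,i=2
  ###.. -> #   bit 28 = 1  t=5,i=5
  ##.## -> .   bit 27 = 0  t=0,i=1
  ##.#. -> .   bit 26 = 0  t=2,i=9
  ##..# -> #   bit 25 = 1  t=6,i=7
  ##... -> #   bit 24 = 1  t=0,i=4
  #.### -> .   bit 23 = 0  t=7,i=0
  #.##. -> .   bit 22 = 0  t=0,i=2
  #.#.# -> .   bit 21 = 0  t=0,i=10
  #.#.. -> #   bit 20 = 1  t=2,i=3
  #..## -> .   bit 19 = 0  t=6,i=8
  #..#. -> .   bit 18 = 0  t=3,i=2
  #...# -> .   bit 17 = 0  t=1,i=9
  #.... -> .   bit 16 = 0  t=0,i=5
  .#### -> #   bit 15 = 1  t=5,i=10
  .###. -> .   bit 14 = 0  t=6,i=5
  .##.# -> .   bit 13 = 0  t=0,i=0
  .##.. -> #   bit 12 = 1  t=0,i=3
  .#.## -> #   bit 11 = 1  t=0,i=11
  .#.#. -> .   bit 10 = 0  t=0,i=9
  .#..# -> .   bit 9 = 0  t=3,i=1
  .#... -> .   bit 8 = 0  t=1,i=12
  ..### -> #   bit 7 = 1  t=5,i=9
  ..##. -> #   bit 6 = 1  t=1,i=3
  ..#.# -> .   bit 5 = 0  t=0,i=8
  ..#.. -> .   bit 4 = 0  t=1,i=11
  ...## -> .   bit 3 = 0  t=1,i=2
  ...#. -> #   bit 2 = 1  t=0,i=7
  ....# -> #   bit 1 = 1  t=0,i=6
  ..... -> #   bit 0 = 1  t=4,i=0
  bits 01010011000100001001100011000111 = 1393596615

1393596615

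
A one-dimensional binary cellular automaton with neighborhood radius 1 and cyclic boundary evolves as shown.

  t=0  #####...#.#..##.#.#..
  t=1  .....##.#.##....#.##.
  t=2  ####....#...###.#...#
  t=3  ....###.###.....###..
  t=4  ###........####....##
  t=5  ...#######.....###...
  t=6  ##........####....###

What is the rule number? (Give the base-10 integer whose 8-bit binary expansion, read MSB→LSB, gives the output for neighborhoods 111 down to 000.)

21

  [7] ### => .  t=0,i=1
  [6] ##. => .  t=0,i=4
  [5] #.# => .  t=0,i=9
  [4] #.. => #  t=0,i=5
  [3] .## => .  t=0,i=0
  [2] .#. => #  t=0,i=8
  [1] ..# => .  t=0,i=7
  [0] ... => #  t=0,i=6
  bits 00010101 = 21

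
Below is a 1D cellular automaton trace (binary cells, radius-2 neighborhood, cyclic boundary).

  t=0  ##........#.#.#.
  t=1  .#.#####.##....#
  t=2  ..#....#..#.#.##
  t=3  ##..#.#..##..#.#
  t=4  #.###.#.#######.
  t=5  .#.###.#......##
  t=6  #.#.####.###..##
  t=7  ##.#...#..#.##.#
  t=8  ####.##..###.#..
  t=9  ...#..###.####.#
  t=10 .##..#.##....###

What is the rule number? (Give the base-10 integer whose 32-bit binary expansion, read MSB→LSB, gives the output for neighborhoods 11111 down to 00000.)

639596645

  #####|.  b31=0 t=1,i=5
  ####.|.  b30=0 t=1,i=6
  ###.#|#  b29=1 t=1,i=7
  ###..|.  b28=0 t=3,i=1
  ##.##|.  b27=0 t=1,i=8
  ##.#.|#  b26=1 t=4,i=5
  ##..#|#  b25=1 t=2,i=0
  ##...|.  b24=0 t=0,i=2
  #.###|.  b23=0 t=1,i=3
  #.##.|.  b22=0 t=0,i=0
  #.#.#|.  b21=0 t=0,i=12
  #.#..|#  b20=1 t=3,i=6
  #..##|#  b19=1 t=3,i=8
  #..#.|#  b18=1 t=2,i=1
  #...#|#  b17=1 t=7,i=5
  #....|#  b16=1 t=0,i=3
  .####|.  b15=0 t=1,i=4
  .###.|#  b14=1 t=3,i=0
  .##.#|#  b13=1 t=5,i=15
  .##..|#  b12=1 t=0,i=1
  .#.##|#  b11=1 t=0,i=15
  .#.#.|.  b10=0 t=0,i=11
  .#..#|.  b9=0 t=2,i=8
  .#...|.  b8=0 t=2,i=3
  ..###|.  b7=0 t=6,i=14
  ..##.|#  b6=1 t=3,i=9
  ..#.#|#  b5=1 t=0,i=10
  ..#..|.  b4=0 t=2,i=2
  ...##|.  b3=0 t=5,i=13
  ...#.|#  b2=1 t=0,i=9
  ....#|.  b1=0 t=0,i=8
  .....|#  b0=1 t=0,i=4
  bits 00100110000111110111100001100101 = 639596645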